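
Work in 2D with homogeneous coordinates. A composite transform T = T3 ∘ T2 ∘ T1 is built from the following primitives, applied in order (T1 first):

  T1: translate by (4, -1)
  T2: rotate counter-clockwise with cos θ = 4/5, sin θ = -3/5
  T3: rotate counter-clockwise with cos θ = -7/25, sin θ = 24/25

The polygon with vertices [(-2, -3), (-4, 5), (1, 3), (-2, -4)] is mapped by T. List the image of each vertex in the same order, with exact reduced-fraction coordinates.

T1 translate by (4, -1): (-2, -3) → (2, -4); (-4, 5) → (0, 4); (1, 3) → (5, 2); (-2, -4) → (2, -5)
T2 rotate counter-clockwise with cos θ = 4/5, sin θ = -3/5: (2, -4) → (-4/5, -22/5); (0, 4) → (12/5, 16/5); (5, 2) → (26/5, -7/5); (2, -5) → (-7/5, -26/5)
T3 rotate counter-clockwise with cos θ = -7/25, sin θ = 24/25: (-4/5, -22/5) → (556/125, 58/125); (12/5, 16/5) → (-468/125, 176/125); (26/5, -7/5) → (-14/125, 673/125); (-7/5, -26/5) → (673/125, 14/125)

image vertices: (556/125, 58/125), (-468/125, 176/125), (-14/125, 673/125), (673/125, 14/125)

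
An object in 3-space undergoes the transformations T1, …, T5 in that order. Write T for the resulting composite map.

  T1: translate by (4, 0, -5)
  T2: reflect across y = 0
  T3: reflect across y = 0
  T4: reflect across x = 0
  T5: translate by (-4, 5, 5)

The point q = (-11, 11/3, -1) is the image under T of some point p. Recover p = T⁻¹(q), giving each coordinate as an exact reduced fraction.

p = (3, -4/3, -1)

T1 = [1 0 0 4; 0 1 0 0; 0 0 1 -5; 0 0 0 1]
T2·T1 = [1 0 0 4; 0 -1 0 0; 0 0 1 -5; 0 0 0 1]
T3·…·T1 = [1 0 0 4; 0 1 0 0; 0 0 1 -5; 0 0 0 1]
T4·…·T1 = [-1 0 0 -4; 0 1 0 0; 0 0 1 -5; 0 0 0 1]
T5·…·T1 = [-1 0 0 -8; 0 1 0 5; 0 0 1 0; 0 0 0 1]
det M = -1; M⁻¹ = [-1 0 0 -8; 0 1 0 -5; 0 0 1 0; 0 0 0 1]
M⁻¹ · (-11, 11/3, -1)ᵀ = (3, -4/3, -1)ᵀ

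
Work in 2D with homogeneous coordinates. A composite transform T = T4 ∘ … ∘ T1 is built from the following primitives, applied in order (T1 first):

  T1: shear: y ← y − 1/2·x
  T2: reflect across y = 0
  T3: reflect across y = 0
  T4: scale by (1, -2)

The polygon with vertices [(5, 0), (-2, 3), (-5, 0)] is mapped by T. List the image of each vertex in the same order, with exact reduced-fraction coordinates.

image vertices: (5, 5), (-2, -8), (-5, -5)

T1 shear: y ← y − 1/2·x: (5, 0) → (5, -5/2); (-2, 3) → (-2, 4); (-5, 0) → (-5, 5/2)
T2 reflect across y = 0: (5, -5/2) → (5, 5/2); (-2, 4) → (-2, -4); (-5, 5/2) → (-5, -5/2)
T3 reflect across y = 0: (5, 5/2) → (5, -5/2); (-2, -4) → (-2, 4); (-5, -5/2) → (-5, 5/2)
T4 scale by (1, -2): (5, -5/2) → (5, 5); (-2, 4) → (-2, -8); (-5, 5/2) → (-5, -5)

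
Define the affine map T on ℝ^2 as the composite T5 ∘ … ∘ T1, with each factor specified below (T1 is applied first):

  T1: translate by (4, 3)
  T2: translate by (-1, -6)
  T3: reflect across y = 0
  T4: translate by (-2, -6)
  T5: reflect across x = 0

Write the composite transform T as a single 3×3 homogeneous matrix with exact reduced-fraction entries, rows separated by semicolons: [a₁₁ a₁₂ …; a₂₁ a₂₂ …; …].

T1 = [1 0 4; 0 1 3; 0 0 1]
T2·T1 = [1 0 3; 0 1 -3; 0 0 1]
T3·…·T1 = [1 0 3; 0 -1 3; 0 0 1]
T4·…·T1 = [1 0 1; 0 -1 -3; 0 0 1]
T5·…·T1 = [-1 0 -1; 0 -1 -3; 0 0 1]

T = [-1 0 -1; 0 -1 -3; 0 0 1]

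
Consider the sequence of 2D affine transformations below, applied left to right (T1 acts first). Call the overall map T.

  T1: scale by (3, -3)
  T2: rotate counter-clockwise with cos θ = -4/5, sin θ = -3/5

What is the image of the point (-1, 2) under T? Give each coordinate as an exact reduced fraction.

T(p) = (-6/5, 33/5)

T1 scale by (3, -3): (-1, 2) → (-3, -6)
T2 rotate counter-clockwise with cos θ = -4/5, sin θ = -3/5: (-3, -6) → (-6/5, 33/5)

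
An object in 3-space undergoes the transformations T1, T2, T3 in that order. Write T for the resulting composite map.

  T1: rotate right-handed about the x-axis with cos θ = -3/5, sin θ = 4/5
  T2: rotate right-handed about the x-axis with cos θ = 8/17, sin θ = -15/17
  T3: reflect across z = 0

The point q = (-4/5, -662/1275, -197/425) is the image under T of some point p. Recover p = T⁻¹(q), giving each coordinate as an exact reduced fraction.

T1 = [1 0 0 0; 0 -3/5 -4/5 0; 0 4/5 -3/5 0; 0 0 0 1]
T2·T1 = [1 0 0 0; 0 36/85 -77/85 0; 0 77/85 36/85 0; 0 0 0 1]
T3·…·T1 = [1 0 0 0; 0 36/85 -77/85 0; 0 -77/85 -36/85 0; 0 0 0 1]
det M = -1; M⁻¹ = [1 0 0 0; 0 36/85 -77/85 0; 0 -77/85 -36/85 0; 0 0 0 1]
M⁻¹ · (-4/5, -662/1275, -197/425)ᵀ = (-4/5, 1/5, 2/3)ᵀ

p = (-4/5, 1/5, 2/3)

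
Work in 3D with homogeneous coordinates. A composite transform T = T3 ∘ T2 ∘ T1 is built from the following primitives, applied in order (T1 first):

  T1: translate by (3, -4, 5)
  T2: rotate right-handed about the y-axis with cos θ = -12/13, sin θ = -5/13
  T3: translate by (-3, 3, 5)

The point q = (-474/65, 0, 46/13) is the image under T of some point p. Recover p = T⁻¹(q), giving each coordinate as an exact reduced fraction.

p = (2/5, 1, -2)

T1 = [1 0 0 3; 0 1 0 -4; 0 0 1 5; 0 0 0 1]
T2·T1 = [-12/13 0 -5/13 -61/13; 0 1 0 -4; 5/13 0 -12/13 -45/13; 0 0 0 1]
T3·…·T1 = [-12/13 0 -5/13 -100/13; 0 1 0 -1; 5/13 0 -12/13 20/13; 0 0 0 1]
det M = 1; M⁻¹ = [-12/13 0 5/13 -100/13; 0 1 0 1; -5/13 0 -12/13 -20/13; 0 0 0 1]
M⁻¹ · (-474/65, 0, 46/13)ᵀ = (2/5, 1, -2)ᵀ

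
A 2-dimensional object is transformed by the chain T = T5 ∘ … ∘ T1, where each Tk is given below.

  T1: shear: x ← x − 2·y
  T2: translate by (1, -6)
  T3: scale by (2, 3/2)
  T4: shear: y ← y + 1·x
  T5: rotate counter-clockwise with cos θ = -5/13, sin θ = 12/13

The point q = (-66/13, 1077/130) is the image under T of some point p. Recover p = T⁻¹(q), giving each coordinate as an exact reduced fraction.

T1 = [1 -2 0; 0 1 0; 0 0 1]
T2·T1 = [1 -2 1; 0 1 -6; 0 0 1]
T3·…·T1 = [2 -4 2; 0 3/2 -9; 0 0 1]
T4·…·T1 = [2 -4 2; 2 -5/2 -7; 0 0 1]
T5·…·T1 = [-34/13 50/13 74/13; 14/13 -71/26 59/13; 0 0 1]
det M = 3; M⁻¹ = [-71/78 -50/39 11; -14/39 -34/39 6; 0 0 1]
M⁻¹ · (-66/13, 1077/130)ᵀ = (5, 3/5)ᵀ

p = (5, 3/5)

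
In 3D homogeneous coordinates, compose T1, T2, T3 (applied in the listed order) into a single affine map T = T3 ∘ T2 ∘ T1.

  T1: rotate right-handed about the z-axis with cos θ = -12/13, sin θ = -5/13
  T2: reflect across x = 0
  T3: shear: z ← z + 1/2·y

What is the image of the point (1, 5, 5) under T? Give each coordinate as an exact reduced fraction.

T1 rotate right-handed about the z-axis with cos θ = -12/13, sin θ = -5/13: (1, 5, 5) → (1, -5, 5)
T2 reflect across x = 0: (1, -5, 5) → (-1, -5, 5)
T3 shear: z ← z + 1/2·y: (-1, -5, 5) → (-1, -5, 5/2)

T(p) = (-1, -5, 5/2)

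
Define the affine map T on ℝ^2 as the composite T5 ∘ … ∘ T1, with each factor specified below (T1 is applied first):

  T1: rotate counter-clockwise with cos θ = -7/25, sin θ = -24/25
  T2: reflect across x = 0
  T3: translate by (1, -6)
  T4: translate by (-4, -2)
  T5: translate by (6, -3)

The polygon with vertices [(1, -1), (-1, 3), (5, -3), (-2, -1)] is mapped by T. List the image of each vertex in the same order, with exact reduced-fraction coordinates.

image vertices: (106/25, -292/25), (-4/25, -272/25), (182/25, -374/25), (17/5, -44/5)

T1 rotate counter-clockwise with cos θ = -7/25, sin θ = -24/25: (1, -1) → (-31/25, -17/25); (-1, 3) → (79/25, 3/25); (5, -3) → (-107/25, -99/25); (-2, -1) → (-2/5, 11/5)
T2 reflect across x = 0: (-31/25, -17/25) → (31/25, -17/25); (79/25, 3/25) → (-79/25, 3/25); (-107/25, -99/25) → (107/25, -99/25); (-2/5, 11/5) → (2/5, 11/5)
T3 translate by (1, -6): (31/25, -17/25) → (56/25, -167/25); (-79/25, 3/25) → (-54/25, -147/25); (107/25, -99/25) → (132/25, -249/25); (2/5, 11/5) → (7/5, -19/5)
T4 translate by (-4, -2): (56/25, -167/25) → (-44/25, -217/25); (-54/25, -147/25) → (-154/25, -197/25); (132/25, -249/25) → (32/25, -299/25); (7/5, -19/5) → (-13/5, -29/5)
T5 translate by (6, -3): (-44/25, -217/25) → (106/25, -292/25); (-154/25, -197/25) → (-4/25, -272/25); (32/25, -299/25) → (182/25, -374/25); (-13/5, -29/5) → (17/5, -44/5)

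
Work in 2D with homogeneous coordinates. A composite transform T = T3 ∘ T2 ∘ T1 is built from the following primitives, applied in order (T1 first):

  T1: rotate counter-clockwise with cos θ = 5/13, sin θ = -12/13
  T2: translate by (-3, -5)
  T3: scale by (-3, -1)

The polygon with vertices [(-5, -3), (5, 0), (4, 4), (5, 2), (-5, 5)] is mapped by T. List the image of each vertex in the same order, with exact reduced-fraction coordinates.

T1 rotate counter-clockwise with cos θ = 5/13, sin θ = -12/13: (-5, -3) → (-61/13, 45/13); (5, 0) → (25/13, -60/13); (4, 4) → (68/13, -28/13); (5, 2) → (49/13, -50/13); (-5, 5) → (35/13, 85/13)
T2 translate by (-3, -5): (-61/13, 45/13) → (-100/13, -20/13); (25/13, -60/13) → (-14/13, -125/13); (68/13, -28/13) → (29/13, -93/13); (49/13, -50/13) → (10/13, -115/13); (35/13, 85/13) → (-4/13, 20/13)
T3 scale by (-3, -1): (-100/13, -20/13) → (300/13, 20/13); (-14/13, -125/13) → (42/13, 125/13); (29/13, -93/13) → (-87/13, 93/13); (10/13, -115/13) → (-30/13, 115/13); (-4/13, 20/13) → (12/13, -20/13)

image vertices: (300/13, 20/13), (42/13, 125/13), (-87/13, 93/13), (-30/13, 115/13), (12/13, -20/13)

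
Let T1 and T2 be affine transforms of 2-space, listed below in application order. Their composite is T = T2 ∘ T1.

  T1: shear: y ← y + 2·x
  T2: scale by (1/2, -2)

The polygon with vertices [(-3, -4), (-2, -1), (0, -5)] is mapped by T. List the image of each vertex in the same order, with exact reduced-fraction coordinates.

T1 shear: y ← y + 2·x: (-3, -4) → (-3, -10); (-2, -1) → (-2, -5); (0, -5) → (0, -5)
T2 scale by (1/2, -2): (-3, -10) → (-3/2, 20); (-2, -5) → (-1, 10); (0, -5) → (0, 10)

image vertices: (-3/2, 20), (-1, 10), (0, 10)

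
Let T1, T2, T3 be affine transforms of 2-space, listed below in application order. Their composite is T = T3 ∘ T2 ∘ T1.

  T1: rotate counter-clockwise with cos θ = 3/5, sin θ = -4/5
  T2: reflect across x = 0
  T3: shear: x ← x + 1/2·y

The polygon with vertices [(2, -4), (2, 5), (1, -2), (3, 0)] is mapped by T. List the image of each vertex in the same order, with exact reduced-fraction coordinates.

T1 rotate counter-clockwise with cos θ = 3/5, sin θ = -4/5: (2, -4) → (-2, -4); (2, 5) → (26/5, 7/5); (1, -2) → (-1, -2); (3, 0) → (9/5, -12/5)
T2 reflect across x = 0: (-2, -4) → (2, -4); (26/5, 7/5) → (-26/5, 7/5); (-1, -2) → (1, -2); (9/5, -12/5) → (-9/5, -12/5)
T3 shear: x ← x + 1/2·y: (2, -4) → (0, -4); (-26/5, 7/5) → (-9/2, 7/5); (1, -2) → (0, -2); (-9/5, -12/5) → (-3, -12/5)

image vertices: (0, -4), (-9/2, 7/5), (0, -2), (-3, -12/5)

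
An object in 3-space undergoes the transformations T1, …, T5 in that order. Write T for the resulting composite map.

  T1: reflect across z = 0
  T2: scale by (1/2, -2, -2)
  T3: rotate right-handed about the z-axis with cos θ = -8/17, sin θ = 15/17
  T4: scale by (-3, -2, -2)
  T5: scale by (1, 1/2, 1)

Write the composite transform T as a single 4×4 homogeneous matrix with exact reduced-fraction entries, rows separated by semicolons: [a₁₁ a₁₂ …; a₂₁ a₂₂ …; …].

T = [12/17 -90/17 0 0; -15/34 -16/17 0 0; 0 0 -4 0; 0 0 0 1]

T1 = [1 0 0 0; 0 1 0 0; 0 0 -1 0; 0 0 0 1]
T2·T1 = [1/2 0 0 0; 0 -2 0 0; 0 0 2 0; 0 0 0 1]
T3·…·T1 = [-4/17 30/17 0 0; 15/34 16/17 0 0; 0 0 2 0; 0 0 0 1]
T4·…·T1 = [12/17 -90/17 0 0; -15/17 -32/17 0 0; 0 0 -4 0; 0 0 0 1]
T5·…·T1 = [12/17 -90/17 0 0; -15/34 -16/17 0 0; 0 0 -4 0; 0 0 0 1]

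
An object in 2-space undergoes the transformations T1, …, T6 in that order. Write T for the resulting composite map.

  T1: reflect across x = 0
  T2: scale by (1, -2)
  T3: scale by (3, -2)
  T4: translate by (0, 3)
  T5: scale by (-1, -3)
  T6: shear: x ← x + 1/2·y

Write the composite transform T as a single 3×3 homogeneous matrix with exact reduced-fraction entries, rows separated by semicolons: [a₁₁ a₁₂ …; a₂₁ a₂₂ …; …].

T1 = [-1 0 0; 0 1 0; 0 0 1]
T2·T1 = [-1 0 0; 0 -2 0; 0 0 1]
T3·…·T1 = [-3 0 0; 0 4 0; 0 0 1]
T4·…·T1 = [-3 0 0; 0 4 3; 0 0 1]
T5·…·T1 = [3 0 0; 0 -12 -9; 0 0 1]
T6·…·T1 = [3 -6 -9/2; 0 -12 -9; 0 0 1]

T = [3 -6 -9/2; 0 -12 -9; 0 0 1]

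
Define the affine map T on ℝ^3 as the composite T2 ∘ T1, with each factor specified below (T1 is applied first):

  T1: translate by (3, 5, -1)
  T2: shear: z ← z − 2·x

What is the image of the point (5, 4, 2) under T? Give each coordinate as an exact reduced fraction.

T1 translate by (3, 5, -1): (5, 4, 2) → (8, 9, 1)
T2 shear: z ← z − 2·x: (8, 9, 1) → (8, 9, -15)

T(p) = (8, 9, -15)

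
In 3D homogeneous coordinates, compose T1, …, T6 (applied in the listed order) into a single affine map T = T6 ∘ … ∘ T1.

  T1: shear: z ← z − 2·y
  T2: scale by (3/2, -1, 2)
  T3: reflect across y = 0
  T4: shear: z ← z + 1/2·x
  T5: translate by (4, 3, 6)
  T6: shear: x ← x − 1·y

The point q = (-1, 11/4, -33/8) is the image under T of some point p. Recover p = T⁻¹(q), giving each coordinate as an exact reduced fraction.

p = (-3/2, -1/4, -5)

T1 = [1 0 0 0; 0 1 0 0; 0 -2 1 0; 0 0 0 1]
T2·T1 = [3/2 0 0 0; 0 -1 0 0; 0 -4 2 0; 0 0 0 1]
T3·…·T1 = [3/2 0 0 0; 0 1 0 0; 0 -4 2 0; 0 0 0 1]
T4·…·T1 = [3/2 0 0 0; 0 1 0 0; 3/4 -4 2 0; 0 0 0 1]
T5·…·T1 = [3/2 0 0 4; 0 1 0 3; 3/4 -4 2 6; 0 0 0 1]
T6·…·T1 = [3/2 -1 0 1; 0 1 0 3; 3/4 -4 2 6; 0 0 0 1]
det M = 3; M⁻¹ = [2/3 2/3 0 -8/3; 0 1 0 -3; -1/4 7/4 1/2 -8; 0 0 0 1]
M⁻¹ · (-1, 11/4, -33/8)ᵀ = (-3/2, -1/4, -5)ᵀ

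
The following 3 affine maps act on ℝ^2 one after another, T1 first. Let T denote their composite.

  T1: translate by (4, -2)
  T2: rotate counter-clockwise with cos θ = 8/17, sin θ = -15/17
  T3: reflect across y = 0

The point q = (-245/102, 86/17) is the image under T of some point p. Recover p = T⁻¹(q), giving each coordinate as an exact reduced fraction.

T1 = [1 0 4; 0 1 -2; 0 0 1]
T2·T1 = [8/17 15/17 2/17; -15/17 8/17 -76/17; 0 0 1]
T3·…·T1 = [8/17 15/17 2/17; 15/17 -8/17 76/17; 0 0 1]
det M = -1; M⁻¹ = [8/17 15/17 -4; 15/17 -8/17 2; 0 0 1]
M⁻¹ · (-245/102, 86/17)ᵀ = (-2/3, -5/2)ᵀ

p = (-2/3, -5/2)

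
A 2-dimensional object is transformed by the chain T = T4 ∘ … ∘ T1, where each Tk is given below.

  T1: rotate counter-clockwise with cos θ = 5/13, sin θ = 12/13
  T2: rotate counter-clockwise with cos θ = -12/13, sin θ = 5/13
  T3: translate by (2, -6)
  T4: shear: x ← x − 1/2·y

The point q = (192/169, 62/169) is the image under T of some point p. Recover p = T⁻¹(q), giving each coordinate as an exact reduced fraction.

T1 = [5/13 -12/13 0; 12/13 5/13 0; 0 0 1]
T2·T1 = [-120/169 119/169 0; -119/169 -120/169 0; 0 0 1]
T3·…·T1 = [-120/169 119/169 2; -119/169 -120/169 -6; 0 0 1]
T4·…·T1 = [-121/338 179/169 5; -119/169 -120/169 -6; 0 0 1]
det M = 1; M⁻¹ = [-120/169 -179/169 -474/169; 119/169 -121/338 -958/169; 0 0 1]
M⁻¹ · (192/169, 62/169)ᵀ = (-4, -5)ᵀ

p = (-4, -5)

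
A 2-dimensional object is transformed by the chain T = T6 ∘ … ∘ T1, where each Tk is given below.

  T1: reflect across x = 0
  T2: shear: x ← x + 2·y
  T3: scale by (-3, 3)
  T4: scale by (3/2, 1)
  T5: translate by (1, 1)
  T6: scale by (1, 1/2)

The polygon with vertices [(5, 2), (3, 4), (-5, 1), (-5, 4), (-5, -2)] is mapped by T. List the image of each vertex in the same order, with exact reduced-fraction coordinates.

T1 reflect across x = 0: (5, 2) → (-5, 2); (3, 4) → (-3, 4); (-5, 1) → (5, 1); (-5, 4) → (5, 4); (-5, -2) → (5, -2)
T2 shear: x ← x + 2·y: (-5, 2) → (-1, 2); (-3, 4) → (5, 4); (5, 1) → (7, 1); (5, 4) → (13, 4); (5, -2) → (1, -2)
T3 scale by (-3, 3): (-1, 2) → (3, 6); (5, 4) → (-15, 12); (7, 1) → (-21, 3); (13, 4) → (-39, 12); (1, -2) → (-3, -6)
T4 scale by (3/2, 1): (3, 6) → (9/2, 6); (-15, 12) → (-45/2, 12); (-21, 3) → (-63/2, 3); (-39, 12) → (-117/2, 12); (-3, -6) → (-9/2, -6)
T5 translate by (1, 1): (9/2, 6) → (11/2, 7); (-45/2, 12) → (-43/2, 13); (-63/2, 3) → (-61/2, 4); (-117/2, 12) → (-115/2, 13); (-9/2, -6) → (-7/2, -5)
T6 scale by (1, 1/2): (11/2, 7) → (11/2, 7/2); (-43/2, 13) → (-43/2, 13/2); (-61/2, 4) → (-61/2, 2); (-115/2, 13) → (-115/2, 13/2); (-7/2, -5) → (-7/2, -5/2)

image vertices: (11/2, 7/2), (-43/2, 13/2), (-61/2, 2), (-115/2, 13/2), (-7/2, -5/2)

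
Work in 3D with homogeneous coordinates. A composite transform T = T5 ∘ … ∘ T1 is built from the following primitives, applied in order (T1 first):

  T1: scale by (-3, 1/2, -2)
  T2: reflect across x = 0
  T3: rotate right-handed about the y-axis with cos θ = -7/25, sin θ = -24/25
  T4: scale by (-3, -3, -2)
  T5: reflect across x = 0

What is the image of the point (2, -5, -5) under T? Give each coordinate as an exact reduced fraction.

T1 scale by (-3, 1/2, -2): (2, -5, -5) → (-6, -5/2, 10)
T2 reflect across x = 0: (-6, -5/2, 10) → (6, -5/2, 10)
T3 rotate right-handed about the y-axis with cos θ = -7/25, sin θ = -24/25: (6, -5/2, 10) → (-282/25, -5/2, 74/25)
T4 scale by (-3, -3, -2): (-282/25, -5/2, 74/25) → (846/25, 15/2, -148/25)
T5 reflect across x = 0: (846/25, 15/2, -148/25) → (-846/25, 15/2, -148/25)

T(p) = (-846/25, 15/2, -148/25)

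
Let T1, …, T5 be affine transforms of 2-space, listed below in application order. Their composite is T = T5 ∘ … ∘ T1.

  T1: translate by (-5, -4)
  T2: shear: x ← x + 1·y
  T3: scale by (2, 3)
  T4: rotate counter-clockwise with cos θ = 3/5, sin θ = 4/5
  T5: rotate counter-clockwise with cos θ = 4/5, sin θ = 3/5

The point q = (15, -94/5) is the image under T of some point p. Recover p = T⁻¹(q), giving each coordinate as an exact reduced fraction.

T1 = [1 0 -5; 0 1 -4; 0 0 1]
T2·T1 = [1 1 -9; 0 1 -4; 0 0 1]
T3·…·T1 = [2 2 -18; 0 3 -12; 0 0 1]
T4·…·T1 = [6/5 -6/5 -6/5; 8/5 17/5 -108/5; 0 0 1]
T5·…·T1 = [0 -3 12; 2 2 -18; 0 0 1]
det M = 6; M⁻¹ = [1/3 1/2 5; -1/3 0 4; 0 0 1]
M⁻¹ · (15, -94/5)ᵀ = (3/5, -1)ᵀ

p = (3/5, -1)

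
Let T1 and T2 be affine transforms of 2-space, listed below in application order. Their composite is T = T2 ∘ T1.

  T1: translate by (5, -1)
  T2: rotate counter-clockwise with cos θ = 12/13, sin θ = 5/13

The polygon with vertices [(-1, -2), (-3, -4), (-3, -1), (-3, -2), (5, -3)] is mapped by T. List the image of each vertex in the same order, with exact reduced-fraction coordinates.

image vertices: (63/13, -16/13), (49/13, -50/13), (34/13, -14/13), (3, -2), (140/13, 2/13)

T1 translate by (5, -1): (-1, -2) → (4, -3); (-3, -4) → (2, -5); (-3, -1) → (2, -2); (-3, -2) → (2, -3); (5, -3) → (10, -4)
T2 rotate counter-clockwise with cos θ = 12/13, sin θ = 5/13: (4, -3) → (63/13, -16/13); (2, -5) → (49/13, -50/13); (2, -2) → (34/13, -14/13); (2, -3) → (3, -2); (10, -4) → (140/13, 2/13)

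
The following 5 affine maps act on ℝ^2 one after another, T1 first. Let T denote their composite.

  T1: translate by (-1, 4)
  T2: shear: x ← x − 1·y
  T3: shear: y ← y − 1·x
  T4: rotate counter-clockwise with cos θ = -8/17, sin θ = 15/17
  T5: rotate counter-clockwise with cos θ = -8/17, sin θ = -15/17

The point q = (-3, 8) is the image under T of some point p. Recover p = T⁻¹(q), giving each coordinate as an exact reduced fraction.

p = (3, 1)

T1 = [1 0 -1; 0 1 4; 0 0 1]
T2·T1 = [1 -1 -5; 0 1 4; 0 0 1]
T3·…·T1 = [1 -1 -5; -1 2 9; 0 0 1]
T4·…·T1 = [7/17 -22/17 -95/17; 23/17 -31/17 -147/17; 0 0 1]
T5·…·T1 = [1 -1 -5; -1 2 9; 0 0 1]
det M = 1; M⁻¹ = [2 1 1; 1 1 -4; 0 0 1]
M⁻¹ · (-3, 8)ᵀ = (3, 1)ᵀ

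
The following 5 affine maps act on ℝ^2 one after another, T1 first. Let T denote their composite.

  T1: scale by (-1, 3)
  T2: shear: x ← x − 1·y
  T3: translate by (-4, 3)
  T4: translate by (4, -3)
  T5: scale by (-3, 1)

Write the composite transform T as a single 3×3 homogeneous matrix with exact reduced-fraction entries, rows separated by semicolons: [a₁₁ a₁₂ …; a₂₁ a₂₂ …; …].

T1 = [-1 0 0; 0 3 0; 0 0 1]
T2·T1 = [-1 -3 0; 0 3 0; 0 0 1]
T3·…·T1 = [-1 -3 -4; 0 3 3; 0 0 1]
T4·…·T1 = [-1 -3 0; 0 3 0; 0 0 1]
T5·…·T1 = [3 9 0; 0 3 0; 0 0 1]

T = [3 9 0; 0 3 0; 0 0 1]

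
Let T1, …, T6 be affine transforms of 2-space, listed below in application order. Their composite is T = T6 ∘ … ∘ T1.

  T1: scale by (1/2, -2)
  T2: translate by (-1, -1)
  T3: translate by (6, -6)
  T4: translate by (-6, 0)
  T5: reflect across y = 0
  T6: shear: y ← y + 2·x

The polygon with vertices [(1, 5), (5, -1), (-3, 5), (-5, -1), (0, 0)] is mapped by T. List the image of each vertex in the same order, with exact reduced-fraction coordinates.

T1 scale by (1/2, -2): (1, 5) → (1/2, -10); (5, -1) → (5/2, 2); (-3, 5) → (-3/2, -10); (-5, -1) → (-5/2, 2); (0, 0) → (0, 0)
T2 translate by (-1, -1): (1/2, -10) → (-1/2, -11); (5/2, 2) → (3/2, 1); (-3/2, -10) → (-5/2, -11); (-5/2, 2) → (-7/2, 1); (0, 0) → (-1, -1)
T3 translate by (6, -6): (-1/2, -11) → (11/2, -17); (3/2, 1) → (15/2, -5); (-5/2, -11) → (7/2, -17); (-7/2, 1) → (5/2, -5); (-1, -1) → (5, -7)
T4 translate by (-6, 0): (11/2, -17) → (-1/2, -17); (15/2, -5) → (3/2, -5); (7/2, -17) → (-5/2, -17); (5/2, -5) → (-7/2, -5); (5, -7) → (-1, -7)
T5 reflect across y = 0: (-1/2, -17) → (-1/2, 17); (3/2, -5) → (3/2, 5); (-5/2, -17) → (-5/2, 17); (-7/2, -5) → (-7/2, 5); (-1, -7) → (-1, 7)
T6 shear: y ← y + 2·x: (-1/2, 17) → (-1/2, 16); (3/2, 5) → (3/2, 8); (-5/2, 17) → (-5/2, 12); (-7/2, 5) → (-7/2, -2); (-1, 7) → (-1, 5)

image vertices: (-1/2, 16), (3/2, 8), (-5/2, 12), (-7/2, -2), (-1, 5)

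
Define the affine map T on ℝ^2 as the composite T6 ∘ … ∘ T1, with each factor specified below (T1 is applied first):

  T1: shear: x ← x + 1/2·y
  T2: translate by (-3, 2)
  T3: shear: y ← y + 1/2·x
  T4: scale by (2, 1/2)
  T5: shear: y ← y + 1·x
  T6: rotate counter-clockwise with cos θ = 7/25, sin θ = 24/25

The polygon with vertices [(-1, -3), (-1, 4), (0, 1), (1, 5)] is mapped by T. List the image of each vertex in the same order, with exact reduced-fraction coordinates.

T1 shear: x ← x + 1/2·y: (-1, -3) → (-5/2, -3); (-1, 4) → (1, 4); (0, 1) → (1/2, 1); (1, 5) → (7/2, 5)
T2 translate by (-3, 2): (-5/2, -3) → (-11/2, -1); (1, 4) → (-2, 6); (1/2, 1) → (-5/2, 3); (7/2, 5) → (1/2, 7)
T3 shear: y ← y + 1/2·x: (-11/2, -1) → (-11/2, -15/4); (-2, 6) → (-2, 5); (-5/2, 3) → (-5/2, 7/4); (1/2, 7) → (1/2, 29/4)
T4 scale by (2, 1/2): (-11/2, -15/4) → (-11, -15/8); (-2, 5) → (-4, 5/2); (-5/2, 7/4) → (-5, 7/8); (1/2, 29/4) → (1, 29/8)
T5 shear: y ← y + 1·x: (-11, -15/8) → (-11, -103/8); (-4, 5/2) → (-4, -3/2); (-5, 7/8) → (-5, -33/8); (1, 29/8) → (1, 37/8)
T6 rotate counter-clockwise with cos θ = 7/25, sin θ = 24/25: (-11, -103/8) → (232/25, -2833/200); (-4, -3/2) → (8/25, -213/50); (-5, -33/8) → (64/25, -1191/200); (1, 37/8) → (-104/25, 451/200)

image vertices: (232/25, -2833/200), (8/25, -213/50), (64/25, -1191/200), (-104/25, 451/200)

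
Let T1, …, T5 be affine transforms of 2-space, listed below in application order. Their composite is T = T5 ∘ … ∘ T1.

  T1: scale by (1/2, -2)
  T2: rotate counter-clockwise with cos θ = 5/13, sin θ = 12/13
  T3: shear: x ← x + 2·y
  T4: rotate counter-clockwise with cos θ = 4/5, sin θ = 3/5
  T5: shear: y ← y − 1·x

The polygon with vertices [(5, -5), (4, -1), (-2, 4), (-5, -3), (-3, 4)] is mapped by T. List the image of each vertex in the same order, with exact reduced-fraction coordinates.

image vertices: (-6/13, 203/26), (114/65, 184/65), (8/5, -27/5), (-26/5, 13/10), (64/65, -757/130)

T1 scale by (1/2, -2): (5, -5) → (5/2, 10); (4, -1) → (2, 2); (-2, 4) → (-1, -8); (-5, -3) → (-5/2, 6); (-3, 4) → (-3/2, -8)
T2 rotate counter-clockwise with cos θ = 5/13, sin θ = 12/13: (5/2, 10) → (-215/26, 80/13); (2, 2) → (-14/13, 34/13); (-1, -8) → (7, -4); (-5/2, 6) → (-13/2, 0); (-3/2, -8) → (177/26, -58/13)
T3 shear: x ← x + 2·y: (-215/26, 80/13) → (105/26, 80/13); (-14/13, 34/13) → (54/13, 34/13); (7, -4) → (-1, -4); (-13/2, 0) → (-13/2, 0); (177/26, -58/13) → (-55/26, -58/13)
T4 rotate counter-clockwise with cos θ = 4/5, sin θ = 3/5: (105/26, 80/13) → (-6/13, 191/26); (54/13, 34/13) → (114/65, 298/65); (-1, -4) → (8/5, -19/5); (-13/2, 0) → (-26/5, -39/10); (-55/26, -58/13) → (64/65, -629/130)
T5 shear: y ← y − 1·x: (-6/13, 191/26) → (-6/13, 203/26); (114/65, 298/65) → (114/65, 184/65); (8/5, -19/5) → (8/5, -27/5); (-26/5, -39/10) → (-26/5, 13/10); (64/65, -629/130) → (64/65, -757/130)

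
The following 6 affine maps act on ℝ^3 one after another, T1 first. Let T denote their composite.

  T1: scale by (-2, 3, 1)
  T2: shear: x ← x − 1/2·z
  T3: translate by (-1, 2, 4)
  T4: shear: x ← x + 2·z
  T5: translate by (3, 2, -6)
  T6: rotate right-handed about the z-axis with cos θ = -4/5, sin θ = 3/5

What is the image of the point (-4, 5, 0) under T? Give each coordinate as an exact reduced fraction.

T1 scale by (-2, 3, 1): (-4, 5, 0) → (8, 15, 0)
T2 shear: x ← x − 1/2·z: (8, 15, 0) → (8, 15, 0)
T3 translate by (-1, 2, 4): (8, 15, 0) → (7, 17, 4)
T4 shear: x ← x + 2·z: (7, 17, 4) → (15, 17, 4)
T5 translate by (3, 2, -6): (15, 17, 4) → (18, 19, -2)
T6 rotate right-handed about the z-axis with cos θ = -4/5, sin θ = 3/5: (18, 19, -2) → (-129/5, -22/5, -2)

T(p) = (-129/5, -22/5, -2)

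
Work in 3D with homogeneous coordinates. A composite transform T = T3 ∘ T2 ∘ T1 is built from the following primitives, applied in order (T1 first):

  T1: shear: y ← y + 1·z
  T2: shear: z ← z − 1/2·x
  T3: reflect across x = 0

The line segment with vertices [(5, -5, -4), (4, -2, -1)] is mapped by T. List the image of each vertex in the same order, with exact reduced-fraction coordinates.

T1 shear: y ← y + 1·z: (5, -5, -4) → (5, -9, -4); (4, -2, -1) → (4, -3, -1)
T2 shear: z ← z − 1/2·x: (5, -9, -4) → (5, -9, -13/2); (4, -3, -1) → (4, -3, -3)
T3 reflect across x = 0: (5, -9, -13/2) → (-5, -9, -13/2); (4, -3, -3) → (-4, -3, -3)

image vertices: (-5, -9, -13/2), (-4, -3, -3)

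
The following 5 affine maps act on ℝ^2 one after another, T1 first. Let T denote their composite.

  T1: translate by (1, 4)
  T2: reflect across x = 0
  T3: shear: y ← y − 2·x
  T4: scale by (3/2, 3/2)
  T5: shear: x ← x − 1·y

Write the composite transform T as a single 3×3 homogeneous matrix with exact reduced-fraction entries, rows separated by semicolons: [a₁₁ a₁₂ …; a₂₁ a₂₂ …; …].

T1 = [1 0 1; 0 1 4; 0 0 1]
T2·T1 = [-1 0 -1; 0 1 4; 0 0 1]
T3·…·T1 = [-1 0 -1; 2 1 6; 0 0 1]
T4·…·T1 = [-3/2 0 -3/2; 3 3/2 9; 0 0 1]
T5·…·T1 = [-9/2 -3/2 -21/2; 3 3/2 9; 0 0 1]

T = [-9/2 -3/2 -21/2; 3 3/2 9; 0 0 1]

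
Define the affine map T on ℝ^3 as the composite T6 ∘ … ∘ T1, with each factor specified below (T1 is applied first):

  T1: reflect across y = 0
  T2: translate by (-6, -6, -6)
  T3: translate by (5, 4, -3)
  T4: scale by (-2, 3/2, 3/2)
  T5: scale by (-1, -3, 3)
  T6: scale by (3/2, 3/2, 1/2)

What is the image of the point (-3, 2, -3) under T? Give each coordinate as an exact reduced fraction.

T1 reflect across y = 0: (-3, 2, -3) → (-3, -2, -3)
T2 translate by (-6, -6, -6): (-3, -2, -3) → (-9, -8, -9)
T3 translate by (5, 4, -3): (-9, -8, -9) → (-4, -4, -12)
T4 scale by (-2, 3/2, 3/2): (-4, -4, -12) → (8, -6, -18)
T5 scale by (-1, -3, 3): (8, -6, -18) → (-8, 18, -54)
T6 scale by (3/2, 3/2, 1/2): (-8, 18, -54) → (-12, 27, -27)

T(p) = (-12, 27, -27)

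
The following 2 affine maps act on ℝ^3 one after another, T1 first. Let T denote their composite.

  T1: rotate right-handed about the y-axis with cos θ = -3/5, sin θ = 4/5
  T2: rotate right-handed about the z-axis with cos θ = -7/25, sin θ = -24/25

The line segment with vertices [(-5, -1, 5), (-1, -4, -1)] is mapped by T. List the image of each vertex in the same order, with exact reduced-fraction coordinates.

T1 rotate right-handed about the y-axis with cos θ = -3/5, sin θ = 4/5: (-5, -1, 5) → (7, -1, 1); (-1, -4, -1) → (-1/5, -4, 7/5)
T2 rotate right-handed about the z-axis with cos θ = -7/25, sin θ = -24/25: (7, -1, 1) → (-73/25, -161/25, 1); (-1/5, -4, 7/5) → (-473/125, 164/125, 7/5)

image vertices: (-73/25, -161/25, 1), (-473/125, 164/125, 7/5)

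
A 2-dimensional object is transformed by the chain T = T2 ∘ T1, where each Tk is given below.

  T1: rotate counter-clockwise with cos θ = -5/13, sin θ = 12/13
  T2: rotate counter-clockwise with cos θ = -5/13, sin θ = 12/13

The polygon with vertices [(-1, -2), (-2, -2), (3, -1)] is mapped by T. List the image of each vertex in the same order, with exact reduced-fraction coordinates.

T1 rotate counter-clockwise with cos θ = -5/13, sin θ = 12/13: (-1, -2) → (29/13, -2/13); (-2, -2) → (34/13, -14/13); (3, -1) → (-3/13, 41/13)
T2 rotate counter-clockwise with cos θ = -5/13, sin θ = 12/13: (29/13, -2/13) → (-121/169, 358/169); (34/13, -14/13) → (-2/169, 478/169); (-3/13, 41/13) → (-477/169, -241/169)

image vertices: (-121/169, 358/169), (-2/169, 478/169), (-477/169, -241/169)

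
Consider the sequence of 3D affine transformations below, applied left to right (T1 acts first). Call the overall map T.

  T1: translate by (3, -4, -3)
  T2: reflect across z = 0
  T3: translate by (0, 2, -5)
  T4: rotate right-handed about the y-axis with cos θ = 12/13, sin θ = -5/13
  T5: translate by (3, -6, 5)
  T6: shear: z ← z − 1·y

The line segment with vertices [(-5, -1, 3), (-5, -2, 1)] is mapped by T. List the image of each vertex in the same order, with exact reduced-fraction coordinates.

T1 translate by (3, -4, -3): (-5, -1, 3) → (-2, -5, 0); (-5, -2, 1) → (-2, -6, -2)
T2 reflect across z = 0: (-2, -5, 0) → (-2, -5, 0); (-2, -6, -2) → (-2, -6, 2)
T3 translate by (0, 2, -5): (-2, -5, 0) → (-2, -3, -5); (-2, -6, 2) → (-2, -4, -3)
T4 rotate right-handed about the y-axis with cos θ = 12/13, sin θ = -5/13: (-2, -3, -5) → (1/13, -3, -70/13); (-2, -4, -3) → (-9/13, -4, -46/13)
T5 translate by (3, -6, 5): (1/13, -3, -70/13) → (40/13, -9, -5/13); (-9/13, -4, -46/13) → (30/13, -10, 19/13)
T6 shear: z ← z − 1·y: (40/13, -9, -5/13) → (40/13, -9, 112/13); (30/13, -10, 19/13) → (30/13, -10, 149/13)

image vertices: (40/13, -9, 112/13), (30/13, -10, 149/13)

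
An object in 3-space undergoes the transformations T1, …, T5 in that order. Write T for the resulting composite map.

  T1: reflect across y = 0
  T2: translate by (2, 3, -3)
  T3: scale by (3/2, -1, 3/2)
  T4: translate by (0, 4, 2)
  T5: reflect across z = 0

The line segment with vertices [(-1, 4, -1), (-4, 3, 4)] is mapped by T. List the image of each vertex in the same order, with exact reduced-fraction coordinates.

image vertices: (3/2, 5, 4), (-3, 4, -7/2)

T1 reflect across y = 0: (-1, 4, -1) → (-1, -4, -1); (-4, 3, 4) → (-4, -3, 4)
T2 translate by (2, 3, -3): (-1, -4, -1) → (1, -1, -4); (-4, -3, 4) → (-2, 0, 1)
T3 scale by (3/2, -1, 3/2): (1, -1, -4) → (3/2, 1, -6); (-2, 0, 1) → (-3, 0, 3/2)
T4 translate by (0, 4, 2): (3/2, 1, -6) → (3/2, 5, -4); (-3, 0, 3/2) → (-3, 4, 7/2)
T5 reflect across z = 0: (3/2, 5, -4) → (3/2, 5, 4); (-3, 4, 7/2) → (-3, 4, -7/2)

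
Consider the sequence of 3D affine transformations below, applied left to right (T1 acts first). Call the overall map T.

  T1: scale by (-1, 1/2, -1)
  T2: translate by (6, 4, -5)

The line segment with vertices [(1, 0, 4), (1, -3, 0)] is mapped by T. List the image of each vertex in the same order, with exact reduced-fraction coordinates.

image vertices: (5, 4, -9), (5, 5/2, -5)

T1 scale by (-1, 1/2, -1): (1, 0, 4) → (-1, 0, -4); (1, -3, 0) → (-1, -3/2, 0)
T2 translate by (6, 4, -5): (-1, 0, -4) → (5, 4, -9); (-1, -3/2, 0) → (5, 5/2, -5)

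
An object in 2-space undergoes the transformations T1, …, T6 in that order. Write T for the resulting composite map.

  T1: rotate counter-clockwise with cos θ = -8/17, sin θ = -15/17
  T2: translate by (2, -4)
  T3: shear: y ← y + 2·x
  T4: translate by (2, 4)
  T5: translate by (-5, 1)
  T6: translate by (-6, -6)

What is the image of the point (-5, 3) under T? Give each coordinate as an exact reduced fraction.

T(p) = (-2, 12)

T1 rotate counter-clockwise with cos θ = -8/17, sin θ = -15/17: (-5, 3) → (5, 3)
T2 translate by (2, -4): (5, 3) → (7, -1)
T3 shear: y ← y + 2·x: (7, -1) → (7, 13)
T4 translate by (2, 4): (7, 13) → (9, 17)
T5 translate by (-5, 1): (9, 17) → (4, 18)
T6 translate by (-6, -6): (4, 18) → (-2, 12)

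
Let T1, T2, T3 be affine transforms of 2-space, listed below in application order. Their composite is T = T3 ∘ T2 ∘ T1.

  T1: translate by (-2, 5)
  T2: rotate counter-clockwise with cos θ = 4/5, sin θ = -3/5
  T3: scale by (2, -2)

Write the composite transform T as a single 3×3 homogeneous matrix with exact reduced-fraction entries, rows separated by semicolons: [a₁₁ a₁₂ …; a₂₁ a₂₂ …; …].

T1 = [1 0 -2; 0 1 5; 0 0 1]
T2·T1 = [4/5 3/5 7/5; -3/5 4/5 26/5; 0 0 1]
T3·…·T1 = [8/5 6/5 14/5; 6/5 -8/5 -52/5; 0 0 1]

T = [8/5 6/5 14/5; 6/5 -8/5 -52/5; 0 0 1]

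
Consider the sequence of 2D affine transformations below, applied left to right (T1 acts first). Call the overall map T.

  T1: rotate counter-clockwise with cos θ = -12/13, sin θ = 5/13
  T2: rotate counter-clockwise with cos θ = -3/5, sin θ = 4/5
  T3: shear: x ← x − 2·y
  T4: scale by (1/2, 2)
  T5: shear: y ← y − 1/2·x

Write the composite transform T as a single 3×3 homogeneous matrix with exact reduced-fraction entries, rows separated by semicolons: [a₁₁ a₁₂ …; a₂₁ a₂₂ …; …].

T1 = [-12/13 -5/13 0; 5/13 -12/13 0; 0 0 1]
T2·T1 = [16/65 63/65 0; -63/65 16/65 0; 0 0 1]
T3·…·T1 = [142/65 31/65 0; -63/65 16/65 0; 0 0 1]
T4·…·T1 = [71/65 31/130 0; -126/65 32/65 0; 0 0 1]
T5·…·T1 = [71/65 31/130 0; -323/130 97/260 0; 0 0 1]

T = [71/65 31/130 0; -323/130 97/260 0; 0 0 1]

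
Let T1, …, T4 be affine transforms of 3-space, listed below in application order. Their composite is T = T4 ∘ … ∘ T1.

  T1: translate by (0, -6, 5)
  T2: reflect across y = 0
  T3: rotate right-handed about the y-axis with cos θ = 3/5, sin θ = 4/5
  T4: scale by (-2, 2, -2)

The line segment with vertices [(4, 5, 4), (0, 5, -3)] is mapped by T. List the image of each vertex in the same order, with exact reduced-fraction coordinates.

image vertices: (-96/5, 2, -22/5), (-16/5, 2, -12/5)

T1 translate by (0, -6, 5): (4, 5, 4) → (4, -1, 9); (0, 5, -3) → (0, -1, 2)
T2 reflect across y = 0: (4, -1, 9) → (4, 1, 9); (0, -1, 2) → (0, 1, 2)
T3 rotate right-handed about the y-axis with cos θ = 3/5, sin θ = 4/5: (4, 1, 9) → (48/5, 1, 11/5); (0, 1, 2) → (8/5, 1, 6/5)
T4 scale by (-2, 2, -2): (48/5, 1, 11/5) → (-96/5, 2, -22/5); (8/5, 1, 6/5) → (-16/5, 2, -12/5)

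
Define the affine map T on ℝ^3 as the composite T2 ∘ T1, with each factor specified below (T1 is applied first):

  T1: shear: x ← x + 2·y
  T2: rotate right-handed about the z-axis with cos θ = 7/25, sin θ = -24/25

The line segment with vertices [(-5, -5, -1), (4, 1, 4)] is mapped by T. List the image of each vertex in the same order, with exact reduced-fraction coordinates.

T1 shear: x ← x + 2·y: (-5, -5, -1) → (-15, -5, -1); (4, 1, 4) → (6, 1, 4)
T2 rotate right-handed about the z-axis with cos θ = 7/25, sin θ = -24/25: (-15, -5, -1) → (-9, 13, -1); (6, 1, 4) → (66/25, -137/25, 4)

image vertices: (-9, 13, -1), (66/25, -137/25, 4)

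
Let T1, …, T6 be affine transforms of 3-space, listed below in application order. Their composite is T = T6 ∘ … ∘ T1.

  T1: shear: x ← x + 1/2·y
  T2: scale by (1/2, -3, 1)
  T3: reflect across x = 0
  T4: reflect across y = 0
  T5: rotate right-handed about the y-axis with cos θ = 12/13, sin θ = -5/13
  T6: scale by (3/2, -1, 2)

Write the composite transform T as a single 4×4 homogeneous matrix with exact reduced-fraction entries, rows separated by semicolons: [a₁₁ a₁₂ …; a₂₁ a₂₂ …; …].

T = [-9/13 -9/26 -15/26 0; 0 -3 0 0; -5/13 -5/26 24/13 0; 0 0 0 1]

T1 = [1 1/2 0 0; 0 1 0 0; 0 0 1 0; 0 0 0 1]
T2·T1 = [1/2 1/4 0 0; 0 -3 0 0; 0 0 1 0; 0 0 0 1]
T3·…·T1 = [-1/2 -1/4 0 0; 0 -3 0 0; 0 0 1 0; 0 0 0 1]
T4·…·T1 = [-1/2 -1/4 0 0; 0 3 0 0; 0 0 1 0; 0 0 0 1]
T5·…·T1 = [-6/13 -3/13 -5/13 0; 0 3 0 0; -5/26 -5/52 12/13 0; 0 0 0 1]
T6·…·T1 = [-9/13 -9/26 -15/26 0; 0 -3 0 0; -5/13 -5/26 24/13 0; 0 0 0 1]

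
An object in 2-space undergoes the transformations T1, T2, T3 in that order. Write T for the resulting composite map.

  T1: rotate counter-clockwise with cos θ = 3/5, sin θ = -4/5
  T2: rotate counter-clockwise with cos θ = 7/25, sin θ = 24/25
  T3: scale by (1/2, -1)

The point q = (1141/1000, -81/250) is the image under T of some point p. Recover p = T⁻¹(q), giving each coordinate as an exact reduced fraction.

T1 = [3/5 4/5 0; -4/5 3/5 0; 0 0 1]
T2·T1 = [117/125 -44/125 0; 44/125 117/125 0; 0 0 1]
T3·…·T1 = [117/250 -22/125 0; -44/125 -117/125 0; 0 0 1]
det M = -1/2; M⁻¹ = [234/125 -44/125 0; -88/125 -117/125 0; 0 0 1]
M⁻¹ · (1141/1000, -81/250)ᵀ = (9/4, -1/2)ᵀ

p = (9/4, -1/2)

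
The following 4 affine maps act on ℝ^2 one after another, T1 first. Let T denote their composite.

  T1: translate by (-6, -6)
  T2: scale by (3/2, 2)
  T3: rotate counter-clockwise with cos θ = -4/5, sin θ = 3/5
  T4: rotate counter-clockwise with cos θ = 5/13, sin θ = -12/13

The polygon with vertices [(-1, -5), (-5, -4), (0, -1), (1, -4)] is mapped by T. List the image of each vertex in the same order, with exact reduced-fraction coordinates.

image vertices: (1218/65, -2027/130), (996/65, -2719/130), (738/65, -791/65), (228/13, -317/26)

T1 translate by (-6, -6): (-1, -5) → (-7, -11); (-5, -4) → (-11, -10); (0, -1) → (-6, -7); (1, -4) → (-5, -10)
T2 scale by (3/2, 2): (-7, -11) → (-21/2, -22); (-11, -10) → (-33/2, -20); (-6, -7) → (-9, -14); (-5, -10) → (-15/2, -20)
T3 rotate counter-clockwise with cos θ = -4/5, sin θ = 3/5: (-21/2, -22) → (108/5, 113/10); (-33/2, -20) → (126/5, 61/10); (-9, -14) → (78/5, 29/5); (-15/2, -20) → (18, 23/2)
T4 rotate counter-clockwise with cos θ = 5/13, sin θ = -12/13: (108/5, 113/10) → (1218/65, -2027/130); (126/5, 61/10) → (996/65, -2719/130); (78/5, 29/5) → (738/65, -791/65); (18, 23/2) → (228/13, -317/26)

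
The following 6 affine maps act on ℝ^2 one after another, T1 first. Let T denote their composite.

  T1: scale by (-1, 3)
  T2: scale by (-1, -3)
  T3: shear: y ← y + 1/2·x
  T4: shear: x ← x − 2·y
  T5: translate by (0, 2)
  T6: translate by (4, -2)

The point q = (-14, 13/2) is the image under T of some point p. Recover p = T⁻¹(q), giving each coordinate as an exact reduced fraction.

p = (-5, -1)

T1 = [-1 0 0; 0 3 0; 0 0 1]
T2·T1 = [1 0 0; 0 -9 0; 0 0 1]
T3·…·T1 = [1 0 0; 1/2 -9 0; 0 0 1]
T4·…·T1 = [0 18 0; 1/2 -9 0; 0 0 1]
T5·…·T1 = [0 18 0; 1/2 -9 2; 0 0 1]
T6·…·T1 = [0 18 4; 1/2 -9 0; 0 0 1]
det M = -9; M⁻¹ = [1 2 -4; 1/18 0 -2/9; 0 0 1]
M⁻¹ · (-14, 13/2)ᵀ = (-5, -1)ᵀ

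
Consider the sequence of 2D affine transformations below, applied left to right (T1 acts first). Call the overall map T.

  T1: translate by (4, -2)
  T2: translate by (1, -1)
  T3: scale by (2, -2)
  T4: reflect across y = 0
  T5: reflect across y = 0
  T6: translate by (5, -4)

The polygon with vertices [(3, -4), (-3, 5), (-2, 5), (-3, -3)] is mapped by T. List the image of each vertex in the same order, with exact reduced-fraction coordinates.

T1 translate by (4, -2): (3, -4) → (7, -6); (-3, 5) → (1, 3); (-2, 5) → (2, 3); (-3, -3) → (1, -5)
T2 translate by (1, -1): (7, -6) → (8, -7); (1, 3) → (2, 2); (2, 3) → (3, 2); (1, -5) → (2, -6)
T3 scale by (2, -2): (8, -7) → (16, 14); (2, 2) → (4, -4); (3, 2) → (6, -4); (2, -6) → (4, 12)
T4 reflect across y = 0: (16, 14) → (16, -14); (4, -4) → (4, 4); (6, -4) → (6, 4); (4, 12) → (4, -12)
T5 reflect across y = 0: (16, -14) → (16, 14); (4, 4) → (4, -4); (6, 4) → (6, -4); (4, -12) → (4, 12)
T6 translate by (5, -4): (16, 14) → (21, 10); (4, -4) → (9, -8); (6, -4) → (11, -8); (4, 12) → (9, 8)

image vertices: (21, 10), (9, -8), (11, -8), (9, 8)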